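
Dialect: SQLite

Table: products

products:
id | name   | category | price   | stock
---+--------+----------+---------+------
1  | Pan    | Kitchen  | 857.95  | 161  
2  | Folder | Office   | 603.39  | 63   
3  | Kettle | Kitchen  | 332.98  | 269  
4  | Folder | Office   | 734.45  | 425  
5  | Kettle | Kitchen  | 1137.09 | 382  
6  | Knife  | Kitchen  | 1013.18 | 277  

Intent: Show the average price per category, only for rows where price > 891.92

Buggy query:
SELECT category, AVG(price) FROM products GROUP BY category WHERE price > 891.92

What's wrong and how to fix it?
Bug: Row-level WHERE must come before GROUP BY in the clause order

Fix: Move the WHERE clause before GROUP BY

Corrected query:
SELECT category, AVG(price) FROM products WHERE price > 891.92 GROUP BY category

Result:
category | AVG(price)
---------+-----------
Kitchen  | 1075.135  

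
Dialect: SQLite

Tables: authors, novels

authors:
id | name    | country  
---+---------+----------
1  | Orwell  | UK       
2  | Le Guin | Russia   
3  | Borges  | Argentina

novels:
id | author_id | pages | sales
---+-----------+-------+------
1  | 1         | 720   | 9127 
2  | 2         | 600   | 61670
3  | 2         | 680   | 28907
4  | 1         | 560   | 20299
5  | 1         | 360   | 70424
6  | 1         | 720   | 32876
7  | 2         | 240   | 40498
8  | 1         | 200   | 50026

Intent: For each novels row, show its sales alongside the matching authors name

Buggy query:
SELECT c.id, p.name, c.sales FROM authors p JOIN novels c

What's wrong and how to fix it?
Bug: Missing join condition: each novels row is matched to all authors rows instead of just its own

Fix: Add ON c.author_id = p.id to the JOIN

Corrected query:
SELECT c.id, p.name, c.sales FROM authors p JOIN novels c ON c.author_id = p.id

Result:
id | name    | sales
---+---------+------
1  | Orwell  | 9127 
2  | Le Guin | 61670
3  | Le Guin | 28907
4  | Orwell  | 20299
5  | Orwell  | 70424
6  | Orwell  | 32876
7  | Le Guin | 40498
8  | Orwell  | 50026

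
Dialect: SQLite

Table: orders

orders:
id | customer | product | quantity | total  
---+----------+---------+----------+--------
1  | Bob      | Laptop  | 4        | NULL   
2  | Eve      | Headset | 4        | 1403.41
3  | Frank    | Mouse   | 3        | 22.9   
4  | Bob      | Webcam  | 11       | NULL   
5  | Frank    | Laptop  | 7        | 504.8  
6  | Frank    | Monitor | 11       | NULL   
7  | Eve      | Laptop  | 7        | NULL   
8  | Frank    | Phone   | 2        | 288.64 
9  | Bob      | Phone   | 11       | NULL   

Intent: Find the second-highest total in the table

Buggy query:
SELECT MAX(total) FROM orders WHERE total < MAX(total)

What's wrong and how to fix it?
Bug: The inner MAX is an aggregate inside WHERE, which is not allowed

Fix: Put the inner MAX in a scalar subquery

Corrected query:
SELECT MAX(total) FROM orders WHERE total < (SELECT MAX(total) FROM orders)

Result:
MAX(total)
----------
504.8     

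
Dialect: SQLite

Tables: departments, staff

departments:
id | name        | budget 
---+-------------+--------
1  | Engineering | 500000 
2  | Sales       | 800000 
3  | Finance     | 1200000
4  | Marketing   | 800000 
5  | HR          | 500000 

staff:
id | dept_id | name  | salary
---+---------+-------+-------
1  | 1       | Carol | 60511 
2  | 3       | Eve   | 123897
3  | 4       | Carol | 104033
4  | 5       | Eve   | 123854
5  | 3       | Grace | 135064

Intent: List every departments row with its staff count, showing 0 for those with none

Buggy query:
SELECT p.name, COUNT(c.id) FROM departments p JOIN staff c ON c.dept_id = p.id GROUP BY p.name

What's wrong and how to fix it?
Bug: INNER JOIN drops departments rows that have no matching staff rows

Fix: Switch to LEFT JOIN to retain unmatched parent rows

Corrected query:
SELECT p.name, COUNT(c.id) FROM departments p LEFT JOIN staff c ON c.dept_id = p.id GROUP BY p.name

Result:
name        | COUNT(c.id)
------------+------------
Engineering | 1          
Finance     | 2          
HR          | 1          
Marketing   | 1          
Sales       | 0          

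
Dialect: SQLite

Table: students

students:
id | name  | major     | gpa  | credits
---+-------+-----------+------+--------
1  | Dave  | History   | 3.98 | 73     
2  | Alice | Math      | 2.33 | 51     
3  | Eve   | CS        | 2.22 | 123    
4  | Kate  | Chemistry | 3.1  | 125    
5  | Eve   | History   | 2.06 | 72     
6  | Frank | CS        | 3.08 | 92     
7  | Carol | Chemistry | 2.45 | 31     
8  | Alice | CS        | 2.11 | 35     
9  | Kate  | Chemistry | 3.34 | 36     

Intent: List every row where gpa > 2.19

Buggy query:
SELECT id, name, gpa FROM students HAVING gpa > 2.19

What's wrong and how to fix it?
Bug: HAVING filters the output of aggregation, but this query has no GROUP BY and no aggregate functions, so SQLite rejects it (HAVING clause on a non-aggregate query); the condition here is per row

Fix: Replace HAVING with WHERE since the condition applies to individual rows

Corrected query:
SELECT id, name, gpa FROM students WHERE gpa > 2.19

Result:
id | name  | gpa 
---+-------+-----
1  | Dave  | 3.98
2  | Alice | 2.33
3  | Eve   | 2.22
4  | Kate  | 3.1 
6  | Frank | 3.08
7  | Carol | 2.45
9  | Kate  | 3.34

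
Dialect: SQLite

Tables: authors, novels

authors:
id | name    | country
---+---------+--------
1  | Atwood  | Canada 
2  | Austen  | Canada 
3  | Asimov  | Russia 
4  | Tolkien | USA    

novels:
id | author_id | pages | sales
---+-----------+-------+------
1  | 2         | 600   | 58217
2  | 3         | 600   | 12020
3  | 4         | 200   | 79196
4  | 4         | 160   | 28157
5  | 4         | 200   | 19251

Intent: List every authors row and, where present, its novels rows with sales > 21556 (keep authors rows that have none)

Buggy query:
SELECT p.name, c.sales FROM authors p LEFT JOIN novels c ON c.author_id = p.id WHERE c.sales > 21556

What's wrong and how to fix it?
Bug: A WHERE condition on the right-hand table after LEFT JOIN drops unmatched parents

Fix: Put 'c.sales > 21556' in the JOIN's ON clause instead of WHERE

Corrected query:
SELECT p.name, c.sales FROM authors p LEFT JOIN novels c ON c.author_id = p.id AND c.sales > 21556

Result:
name    | sales
--------+------
Atwood  | NULL 
Austen  | 58217
Asimov  | NULL 
Tolkien | 28157
Tolkien | 79196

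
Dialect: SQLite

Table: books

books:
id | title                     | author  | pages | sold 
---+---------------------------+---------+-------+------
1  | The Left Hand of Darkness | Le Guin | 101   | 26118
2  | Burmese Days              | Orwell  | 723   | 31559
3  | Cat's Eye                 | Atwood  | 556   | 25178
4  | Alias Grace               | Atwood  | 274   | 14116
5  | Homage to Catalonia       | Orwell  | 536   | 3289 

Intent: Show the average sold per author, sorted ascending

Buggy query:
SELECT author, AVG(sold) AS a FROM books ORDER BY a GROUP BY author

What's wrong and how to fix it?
Bug: GROUP BY must precede ORDER BY

Fix: Move ORDER BY to the end, after GROUP BY

Corrected query:
SELECT author, AVG(sold) AS a FROM books GROUP BY author ORDER BY a

Result:
author  | a    
--------+------
Orwell  | 17424
Atwood  | 19647
Le Guin | 26118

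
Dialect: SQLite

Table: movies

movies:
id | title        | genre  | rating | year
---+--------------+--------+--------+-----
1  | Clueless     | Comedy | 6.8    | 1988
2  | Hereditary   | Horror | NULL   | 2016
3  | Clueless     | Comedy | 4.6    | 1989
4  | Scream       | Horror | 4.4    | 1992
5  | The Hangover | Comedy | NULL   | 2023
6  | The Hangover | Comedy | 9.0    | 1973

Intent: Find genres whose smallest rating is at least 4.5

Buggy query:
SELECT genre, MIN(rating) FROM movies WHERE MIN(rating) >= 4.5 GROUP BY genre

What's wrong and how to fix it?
Bug: MIN() in WHERE is a misuse of aggregate

Fix: Use HAVING for the per-group MIN condition

Corrected query:
SELECT genre, MIN(rating) FROM movies GROUP BY genre HAVING MIN(rating) >= 4.5

Result:
genre  | MIN(rating)
-------+------------
Comedy | 4.6        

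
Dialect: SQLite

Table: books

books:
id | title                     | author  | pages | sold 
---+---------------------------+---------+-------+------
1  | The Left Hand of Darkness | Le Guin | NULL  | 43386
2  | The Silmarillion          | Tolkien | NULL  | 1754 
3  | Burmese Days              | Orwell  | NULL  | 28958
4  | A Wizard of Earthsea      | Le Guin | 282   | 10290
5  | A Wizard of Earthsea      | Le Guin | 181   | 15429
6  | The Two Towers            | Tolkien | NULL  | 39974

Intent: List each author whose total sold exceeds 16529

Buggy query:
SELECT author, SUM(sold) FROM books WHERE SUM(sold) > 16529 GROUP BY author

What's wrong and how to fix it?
Bug: SUM(sold) is an aggregate, but WHERE filters rows before aggregation

Fix: Use HAVING (which filters groups after aggregation) instead of WHERE

Corrected query:
SELECT author, SUM(sold) FROM books GROUP BY author HAVING SUM(sold) > 16529

Result:
author  | SUM(sold)
--------+----------
Le Guin | 69105    
Orwell  | 28958    
Tolkien | 41728    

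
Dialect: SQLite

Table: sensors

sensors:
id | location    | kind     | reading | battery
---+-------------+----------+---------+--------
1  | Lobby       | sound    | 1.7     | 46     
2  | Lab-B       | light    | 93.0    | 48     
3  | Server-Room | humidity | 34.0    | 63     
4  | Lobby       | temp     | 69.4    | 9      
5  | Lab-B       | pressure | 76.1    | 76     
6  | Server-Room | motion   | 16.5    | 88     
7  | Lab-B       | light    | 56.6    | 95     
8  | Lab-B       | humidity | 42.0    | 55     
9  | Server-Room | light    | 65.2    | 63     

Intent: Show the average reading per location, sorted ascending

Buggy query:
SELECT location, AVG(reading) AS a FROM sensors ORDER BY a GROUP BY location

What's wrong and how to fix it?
Bug: ORDER BY appears before GROUP BY; SQL clause order requires GROUP BY first

Fix: Move ORDER BY to the end, after GROUP BY

Corrected query:
SELECT location, AVG(reading) AS a FROM sensors GROUP BY location ORDER BY a

Result:
location    | a        
------------+----------
Lobby       | 35.55    
Server-Room | 38.566667
Lab-B       | 66.925   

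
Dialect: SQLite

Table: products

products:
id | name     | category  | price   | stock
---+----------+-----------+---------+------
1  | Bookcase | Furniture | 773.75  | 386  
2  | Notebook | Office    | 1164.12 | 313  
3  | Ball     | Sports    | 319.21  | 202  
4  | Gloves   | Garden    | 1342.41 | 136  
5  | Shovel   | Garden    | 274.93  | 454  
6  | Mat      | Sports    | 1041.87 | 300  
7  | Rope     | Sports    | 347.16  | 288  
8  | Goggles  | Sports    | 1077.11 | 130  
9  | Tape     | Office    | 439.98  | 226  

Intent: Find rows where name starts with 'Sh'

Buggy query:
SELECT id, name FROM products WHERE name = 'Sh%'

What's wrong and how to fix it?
Bug: '=' compares the literal string including the % character; pattern matching needs LIKE

Fix: Replace '=' with LIKE so 'Sh%' is treated as a pattern

Corrected query:
SELECT id, name FROM products WHERE name LIKE 'Sh%'

Result:
id | name  
---+-------
5  | Shovel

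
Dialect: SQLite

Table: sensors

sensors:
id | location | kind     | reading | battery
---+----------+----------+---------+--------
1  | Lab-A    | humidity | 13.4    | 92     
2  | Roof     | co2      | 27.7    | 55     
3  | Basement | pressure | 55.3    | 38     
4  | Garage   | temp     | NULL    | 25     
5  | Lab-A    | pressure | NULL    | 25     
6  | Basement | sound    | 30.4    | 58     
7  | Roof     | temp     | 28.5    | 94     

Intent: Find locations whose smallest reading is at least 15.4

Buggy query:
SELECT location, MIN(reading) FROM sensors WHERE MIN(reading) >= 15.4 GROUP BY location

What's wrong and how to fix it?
Bug: MIN() in WHERE is a misuse of aggregate

Fix: Use HAVING for the per-group MIN condition

Corrected query:
SELECT location, MIN(reading) FROM sensors GROUP BY location HAVING MIN(reading) >= 15.4

Result:
location | MIN(reading)
---------+-------------
Basement | 30.4        
Roof     | 27.7        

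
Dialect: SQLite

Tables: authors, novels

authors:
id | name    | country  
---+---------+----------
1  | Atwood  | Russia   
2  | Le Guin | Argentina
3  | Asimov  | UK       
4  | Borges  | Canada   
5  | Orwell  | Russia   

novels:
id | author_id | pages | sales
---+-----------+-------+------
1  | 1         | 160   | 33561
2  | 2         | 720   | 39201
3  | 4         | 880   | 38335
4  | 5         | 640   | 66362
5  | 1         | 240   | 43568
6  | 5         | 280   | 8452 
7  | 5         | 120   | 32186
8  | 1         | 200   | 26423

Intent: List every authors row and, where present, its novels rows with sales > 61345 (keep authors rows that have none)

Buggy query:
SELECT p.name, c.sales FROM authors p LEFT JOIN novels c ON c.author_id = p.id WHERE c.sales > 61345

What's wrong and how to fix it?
Bug: Filtering c.sales in WHERE discards the NULL rows produced by LEFT JOIN, turning it into an inner join

Fix: Move the right-table condition into the ON clause so unmatched parents are kept

Corrected query:
SELECT p.name, c.sales FROM authors p LEFT JOIN novels c ON c.author_id = p.id AND c.sales > 61345

Result:
name    | sales
--------+------
Atwood  | NULL 
Le Guin | NULL 
Asimov  | NULL 
Borges  | NULL 
Orwell  | 66362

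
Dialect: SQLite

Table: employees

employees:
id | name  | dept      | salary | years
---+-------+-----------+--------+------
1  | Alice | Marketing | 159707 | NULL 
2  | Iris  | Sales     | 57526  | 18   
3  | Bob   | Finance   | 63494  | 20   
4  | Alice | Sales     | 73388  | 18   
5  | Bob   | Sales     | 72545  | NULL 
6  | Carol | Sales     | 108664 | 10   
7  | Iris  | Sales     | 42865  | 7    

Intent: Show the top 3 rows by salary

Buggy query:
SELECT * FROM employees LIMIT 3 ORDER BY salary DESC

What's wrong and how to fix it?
Bug: LIMIT must come after ORDER BY

Fix: Swap the clauses: ORDER BY first, then LIMIT

Corrected query:
SELECT * FROM employees ORDER BY salary DESC LIMIT 3

Result:
id | name  | dept      | salary | years
---+-------+-----------+--------+------
1  | Alice | Marketing | 159707 | NULL 
6  | Carol | Sales     | 108664 | 10   
4  | Alice | Sales     | 73388  | 18   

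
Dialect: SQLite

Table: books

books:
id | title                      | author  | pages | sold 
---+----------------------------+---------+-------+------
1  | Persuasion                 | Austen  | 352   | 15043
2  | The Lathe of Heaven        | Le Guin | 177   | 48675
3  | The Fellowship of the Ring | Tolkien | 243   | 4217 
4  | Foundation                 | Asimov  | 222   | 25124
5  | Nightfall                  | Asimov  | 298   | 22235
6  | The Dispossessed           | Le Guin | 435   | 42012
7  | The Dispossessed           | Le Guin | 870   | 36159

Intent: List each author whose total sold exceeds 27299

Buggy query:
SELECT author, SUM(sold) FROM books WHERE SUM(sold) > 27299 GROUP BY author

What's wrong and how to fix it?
Bug: SUM(sold) is an aggregate, but WHERE filters rows before aggregation

Fix: Use HAVING (which filters groups after aggregation) instead of WHERE

Corrected query:
SELECT author, SUM(sold) FROM books GROUP BY author HAVING SUM(sold) > 27299

Result:
author  | SUM(sold)
--------+----------
Asimov  | 47359    
Le Guin | 126846   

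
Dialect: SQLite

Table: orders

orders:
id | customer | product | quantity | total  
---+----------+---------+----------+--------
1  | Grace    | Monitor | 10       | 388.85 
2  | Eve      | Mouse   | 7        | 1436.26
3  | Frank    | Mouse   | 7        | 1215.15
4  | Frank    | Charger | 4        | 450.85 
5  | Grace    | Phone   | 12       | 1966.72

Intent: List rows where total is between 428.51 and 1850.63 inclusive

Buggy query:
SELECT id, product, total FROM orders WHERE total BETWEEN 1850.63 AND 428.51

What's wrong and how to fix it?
Bug: The bounds are reversed; BETWEEN a AND b requires a <= b to match anything

Fix: Write BETWEEN 428.51 AND 1850.63

Corrected query:
SELECT id, product, total FROM orders WHERE total BETWEEN 428.51 AND 1850.63

Result:
id | product | total  
---+---------+--------
2  | Mouse   | 1436.26
3  | Mouse   | 1215.15
4  | Charger | 450.85 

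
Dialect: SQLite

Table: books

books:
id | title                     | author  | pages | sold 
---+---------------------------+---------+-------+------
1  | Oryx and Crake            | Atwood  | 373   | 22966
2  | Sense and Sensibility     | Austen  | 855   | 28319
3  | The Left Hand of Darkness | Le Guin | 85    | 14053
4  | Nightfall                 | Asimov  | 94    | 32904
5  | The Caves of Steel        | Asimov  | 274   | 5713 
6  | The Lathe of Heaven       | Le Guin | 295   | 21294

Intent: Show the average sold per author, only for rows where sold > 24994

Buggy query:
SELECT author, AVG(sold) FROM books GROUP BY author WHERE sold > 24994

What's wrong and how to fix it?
Bug: Row-level WHERE must come before GROUP BY in the clause order

Fix: Move the WHERE clause before GROUP BY

Corrected query:
SELECT author, AVG(sold) FROM books WHERE sold > 24994 GROUP BY author

Result:
author | AVG(sold)
-------+----------
Asimov | 32904    
Austen | 28319    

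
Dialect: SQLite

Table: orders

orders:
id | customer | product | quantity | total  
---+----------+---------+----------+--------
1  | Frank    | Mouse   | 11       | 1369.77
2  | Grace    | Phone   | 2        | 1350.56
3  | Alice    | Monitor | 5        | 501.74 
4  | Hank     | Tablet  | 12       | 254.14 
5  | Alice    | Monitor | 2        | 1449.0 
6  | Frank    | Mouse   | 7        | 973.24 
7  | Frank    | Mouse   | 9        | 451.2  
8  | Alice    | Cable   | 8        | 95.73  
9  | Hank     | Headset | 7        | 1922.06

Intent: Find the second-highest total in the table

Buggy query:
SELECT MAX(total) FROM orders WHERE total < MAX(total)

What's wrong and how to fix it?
Bug: The inner MAX is an aggregate inside WHERE, which is not allowed

Fix: Put the inner MAX in a scalar subquery

Corrected query:
SELECT MAX(total) FROM orders WHERE total < (SELECT MAX(total) FROM orders)

Result:
MAX(total)
----------
1449      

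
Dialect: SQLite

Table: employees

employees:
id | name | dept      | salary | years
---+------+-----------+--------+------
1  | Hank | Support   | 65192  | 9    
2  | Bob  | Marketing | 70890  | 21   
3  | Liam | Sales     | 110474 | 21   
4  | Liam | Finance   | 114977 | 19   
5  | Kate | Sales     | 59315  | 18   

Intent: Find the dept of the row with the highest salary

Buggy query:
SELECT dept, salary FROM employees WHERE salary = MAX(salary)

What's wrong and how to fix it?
Bug: WHERE is evaluated per row; an aggregate over the whole table isn't defined there

Fix: Use a subquery: WHERE salary = (SELECT MAX(salary) FROM employees)

Corrected query:
SELECT dept, salary FROM employees WHERE salary = (SELECT MAX(salary) FROM employees)

Result:
dept    | salary
--------+-------
Finance | 114977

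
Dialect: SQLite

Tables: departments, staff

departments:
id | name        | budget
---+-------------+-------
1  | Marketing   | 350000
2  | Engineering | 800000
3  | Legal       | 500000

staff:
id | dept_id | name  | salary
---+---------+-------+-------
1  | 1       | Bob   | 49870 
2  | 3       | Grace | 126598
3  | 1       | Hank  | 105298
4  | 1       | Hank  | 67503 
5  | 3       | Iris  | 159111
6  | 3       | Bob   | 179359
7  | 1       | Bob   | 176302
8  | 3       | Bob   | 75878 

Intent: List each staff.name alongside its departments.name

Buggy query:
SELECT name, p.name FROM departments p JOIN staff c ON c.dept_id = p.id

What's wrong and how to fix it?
Bug: Both tables have a 'name' column; the unqualified reference is ambiguous

Fix: Prefix ambiguous columns with the table alias

Corrected query:
SELECT c.name, p.name FROM departments p JOIN staff c ON c.dept_id = p.id

Result:
name  | name     
------+----------
Bob   | Marketing
Grace | Legal    
Hank  | Marketing
Hank  | Marketing
Iris  | Legal    
Bob   | Legal    
Bob   | Marketing
Bob   | Legal    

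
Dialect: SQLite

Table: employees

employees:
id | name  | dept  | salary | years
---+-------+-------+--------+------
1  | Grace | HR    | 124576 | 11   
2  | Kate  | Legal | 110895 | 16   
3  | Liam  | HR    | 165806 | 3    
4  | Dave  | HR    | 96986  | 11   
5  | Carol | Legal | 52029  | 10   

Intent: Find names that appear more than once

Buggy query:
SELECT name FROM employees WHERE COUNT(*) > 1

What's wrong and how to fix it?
Bug: COUNT(*) is an aggregate and cannot be used in WHERE

Fix: GROUP BY name, then filter groups with HAVING COUNT(*) > 1

Corrected query:
SELECT name FROM employees GROUP BY name HAVING COUNT(*) > 1

Result:
(no rows)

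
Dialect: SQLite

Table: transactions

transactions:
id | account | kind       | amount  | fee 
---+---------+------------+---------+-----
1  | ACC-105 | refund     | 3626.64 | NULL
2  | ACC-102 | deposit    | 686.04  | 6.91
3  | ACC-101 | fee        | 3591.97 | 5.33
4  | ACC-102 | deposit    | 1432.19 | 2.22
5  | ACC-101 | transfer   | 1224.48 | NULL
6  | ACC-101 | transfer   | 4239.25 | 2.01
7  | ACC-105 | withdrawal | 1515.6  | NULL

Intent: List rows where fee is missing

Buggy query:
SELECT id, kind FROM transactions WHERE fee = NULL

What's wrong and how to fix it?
Bug: Comparing to NULL with '=' never matches; NULL = NULL is unknown, not true

Fix: Replace '= NULL' with 'IS NULL'

Corrected query:
SELECT id, kind FROM transactions WHERE fee IS NULL

Result:
id | kind      
---+-----------
1  | refund    
5  | transfer  
7  | withdrawal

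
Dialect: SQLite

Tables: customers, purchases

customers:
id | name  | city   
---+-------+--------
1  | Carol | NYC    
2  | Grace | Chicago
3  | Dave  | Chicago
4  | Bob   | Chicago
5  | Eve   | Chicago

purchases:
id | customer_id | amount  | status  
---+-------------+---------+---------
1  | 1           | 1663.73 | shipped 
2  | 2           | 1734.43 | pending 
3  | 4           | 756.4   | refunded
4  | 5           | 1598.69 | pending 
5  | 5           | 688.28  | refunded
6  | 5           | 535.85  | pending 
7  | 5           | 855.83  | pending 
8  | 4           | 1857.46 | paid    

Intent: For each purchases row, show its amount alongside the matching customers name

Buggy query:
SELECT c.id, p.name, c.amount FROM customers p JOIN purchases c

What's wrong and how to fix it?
Bug: Missing join condition: each purchases row is matched to all customers rows instead of just its own

Fix: Add ON c.customer_id = p.id to the JOIN

Corrected query:
SELECT c.id, p.name, c.amount FROM customers p JOIN purchases c ON c.customer_id = p.id

Result:
id | name  | amount 
---+-------+--------
1  | Carol | 1663.73
2  | Grace | 1734.43
3  | Bob   | 756.4  
4  | Eve   | 1598.69
5  | Eve   | 688.28 
6  | Eve   | 535.85 
7  | Eve   | 855.83 
8  | Bob   | 1857.46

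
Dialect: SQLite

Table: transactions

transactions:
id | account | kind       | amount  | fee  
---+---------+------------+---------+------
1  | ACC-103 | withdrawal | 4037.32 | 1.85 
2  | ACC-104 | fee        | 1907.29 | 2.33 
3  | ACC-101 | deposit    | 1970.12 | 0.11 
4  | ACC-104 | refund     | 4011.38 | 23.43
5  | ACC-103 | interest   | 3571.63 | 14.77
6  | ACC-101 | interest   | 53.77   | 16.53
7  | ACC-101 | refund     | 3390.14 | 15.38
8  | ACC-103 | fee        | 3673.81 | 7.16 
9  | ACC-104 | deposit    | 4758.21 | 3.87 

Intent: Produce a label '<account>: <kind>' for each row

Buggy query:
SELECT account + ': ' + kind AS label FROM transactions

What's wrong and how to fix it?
Bug: '+' is numeric addition; on text columns SQLite converts them to 0 instead of concatenating

Fix: Replace + with || to concatenate text

Corrected query:
SELECT account || ': ' || kind AS label FROM transactions

Result:
label              
-------------------
ACC-103: withdrawal
ACC-104: fee       
ACC-101: deposit   
ACC-104: refund    
ACC-103: interest  
ACC-101: interest  
ACC-101: refund    
ACC-103: fee       
ACC-104: deposit   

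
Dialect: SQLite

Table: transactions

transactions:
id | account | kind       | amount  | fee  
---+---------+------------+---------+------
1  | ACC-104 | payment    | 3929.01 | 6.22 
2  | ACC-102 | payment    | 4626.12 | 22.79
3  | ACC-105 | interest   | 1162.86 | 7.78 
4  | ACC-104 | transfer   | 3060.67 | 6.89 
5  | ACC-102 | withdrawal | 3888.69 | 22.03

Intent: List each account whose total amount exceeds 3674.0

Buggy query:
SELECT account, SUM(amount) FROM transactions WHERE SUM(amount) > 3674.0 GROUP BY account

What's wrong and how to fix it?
Bug: SUM(amount) is an aggregate, but WHERE filters rows before aggregation

Fix: Move the aggregate condition to a HAVING clause

Corrected query:
SELECT account, SUM(amount) FROM transactions GROUP BY account HAVING SUM(amount) > 3674.0

Result:
account | SUM(amount)
--------+------------
ACC-102 | 8514.81    
ACC-104 | 6989.68    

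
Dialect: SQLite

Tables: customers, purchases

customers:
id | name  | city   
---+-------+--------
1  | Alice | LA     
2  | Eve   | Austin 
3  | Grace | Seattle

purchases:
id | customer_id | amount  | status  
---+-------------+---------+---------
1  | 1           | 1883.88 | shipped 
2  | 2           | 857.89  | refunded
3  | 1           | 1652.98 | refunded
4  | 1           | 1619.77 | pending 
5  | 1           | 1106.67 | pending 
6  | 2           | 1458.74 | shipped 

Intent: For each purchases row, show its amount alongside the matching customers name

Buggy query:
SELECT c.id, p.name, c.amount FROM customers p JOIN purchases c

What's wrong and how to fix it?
Bug: JOIN with no ON clause produces a cartesian product; every purchases row pairs with every customers row

Fix: Add ON c.customer_id = p.id to the JOIN

Corrected query:
SELECT c.id, p.name, c.amount FROM customers p JOIN purchases c ON c.customer_id = p.id

Result:
id | name  | amount 
---+-------+--------
1  | Alice | 1883.88
2  | Eve   | 857.89 
3  | Alice | 1652.98
4  | Alice | 1619.77
5  | Alice | 1106.67
6  | Eve   | 1458.74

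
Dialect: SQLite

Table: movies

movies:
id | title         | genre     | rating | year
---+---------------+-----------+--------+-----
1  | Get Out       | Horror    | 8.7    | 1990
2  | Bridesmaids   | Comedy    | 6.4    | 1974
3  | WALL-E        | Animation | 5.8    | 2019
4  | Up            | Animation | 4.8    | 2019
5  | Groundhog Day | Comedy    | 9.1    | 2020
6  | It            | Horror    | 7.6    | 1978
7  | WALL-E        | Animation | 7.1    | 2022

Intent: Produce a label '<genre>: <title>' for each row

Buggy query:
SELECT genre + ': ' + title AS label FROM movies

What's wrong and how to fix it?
Bug: SQLite uses || for string concatenation; + coerces text to numbers (yielding 0)

Fix: Replace + with || to concatenate text

Corrected query:
SELECT genre || ': ' || title AS label FROM movies

Result:
label                
---------------------
Horror: Get Out      
Comedy: Bridesmaids  
Animation: WALL-E    
Animation: Up        
Comedy: Groundhog Day
Horror: It           
Animation: WALL-E    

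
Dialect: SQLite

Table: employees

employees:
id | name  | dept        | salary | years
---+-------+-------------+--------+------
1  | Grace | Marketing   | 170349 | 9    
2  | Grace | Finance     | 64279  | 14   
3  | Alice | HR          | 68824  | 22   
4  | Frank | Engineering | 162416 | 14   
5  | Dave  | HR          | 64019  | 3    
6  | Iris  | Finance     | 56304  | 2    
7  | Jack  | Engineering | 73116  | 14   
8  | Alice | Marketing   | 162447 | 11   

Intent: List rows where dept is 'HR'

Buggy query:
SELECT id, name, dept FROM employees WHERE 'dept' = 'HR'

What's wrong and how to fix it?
Bug: Single quotes denote string literals in SQL; the column name is being compared as a constant string

Fix: Remove the quotes around the column name (or use double quotes for an identifier)

Corrected query:
SELECT id, name, dept FROM employees WHERE dept = 'HR'

Result:
id | name  | dept
---+-------+-----
3  | Alice | HR  
5  | Dave  | HR  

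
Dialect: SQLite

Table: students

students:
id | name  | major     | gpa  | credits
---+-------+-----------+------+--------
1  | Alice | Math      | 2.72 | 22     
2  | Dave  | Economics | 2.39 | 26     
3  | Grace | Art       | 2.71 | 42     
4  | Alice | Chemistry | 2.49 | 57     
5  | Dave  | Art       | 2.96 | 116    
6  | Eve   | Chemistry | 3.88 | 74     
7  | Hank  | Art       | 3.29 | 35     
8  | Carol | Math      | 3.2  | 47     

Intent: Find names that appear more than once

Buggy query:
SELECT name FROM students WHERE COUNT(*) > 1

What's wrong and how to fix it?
Bug: COUNT(*) is an aggregate and cannot be used in WHERE

Fix: Group first, then use HAVING for the count condition

Corrected query:
SELECT name FROM students GROUP BY name HAVING COUNT(*) > 1

Result:
name 
-----
Alice
Dave 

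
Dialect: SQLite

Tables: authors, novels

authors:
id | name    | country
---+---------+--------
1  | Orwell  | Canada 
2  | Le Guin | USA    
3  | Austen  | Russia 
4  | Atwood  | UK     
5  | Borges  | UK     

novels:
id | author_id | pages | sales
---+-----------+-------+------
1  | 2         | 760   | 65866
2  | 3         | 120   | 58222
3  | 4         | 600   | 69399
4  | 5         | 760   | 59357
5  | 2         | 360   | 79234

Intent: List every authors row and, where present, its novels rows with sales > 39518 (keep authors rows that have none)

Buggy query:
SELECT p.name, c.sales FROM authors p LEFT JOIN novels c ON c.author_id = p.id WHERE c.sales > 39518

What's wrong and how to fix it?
Bug: A WHERE condition on the right-hand table after LEFT JOIN drops unmatched parents

Fix: Move the right-table condition into the ON clause so unmatched parents are kept

Corrected query:
SELECT p.name, c.sales FROM authors p LEFT JOIN novels c ON c.author_id = p.id AND c.sales > 39518

Result:
name    | sales
--------+------
Orwell  | NULL 
Le Guin | 65866
Le Guin | 79234
Austen  | 58222
Atwood  | 69399
Borges  | 59357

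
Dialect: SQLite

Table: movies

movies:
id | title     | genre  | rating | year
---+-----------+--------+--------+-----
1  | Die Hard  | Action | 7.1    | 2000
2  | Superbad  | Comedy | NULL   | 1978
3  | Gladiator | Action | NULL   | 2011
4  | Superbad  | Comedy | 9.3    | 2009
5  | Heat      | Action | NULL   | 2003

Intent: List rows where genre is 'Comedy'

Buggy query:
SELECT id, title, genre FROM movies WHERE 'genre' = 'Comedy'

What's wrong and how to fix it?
Bug: Single quotes denote string literals in SQL; the column name is being compared as a constant string

Fix: Remove the quotes around the column name (or use double quotes for an identifier)

Corrected query:
SELECT id, title, genre FROM movies WHERE genre = 'Comedy'

Result:
id | title    | genre 
---+----------+-------
2  | Superbad | Comedy
4  | Superbad | Comedy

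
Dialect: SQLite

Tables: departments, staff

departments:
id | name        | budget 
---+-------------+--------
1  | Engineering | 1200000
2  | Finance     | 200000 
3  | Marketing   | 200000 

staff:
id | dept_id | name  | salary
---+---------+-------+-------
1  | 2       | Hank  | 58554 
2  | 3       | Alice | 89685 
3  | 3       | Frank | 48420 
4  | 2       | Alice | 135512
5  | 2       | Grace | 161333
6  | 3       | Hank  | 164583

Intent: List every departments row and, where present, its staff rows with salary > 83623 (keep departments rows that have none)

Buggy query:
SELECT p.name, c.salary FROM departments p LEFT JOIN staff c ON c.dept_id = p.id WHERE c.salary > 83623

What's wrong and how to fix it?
Bug: A WHERE condition on the right-hand table after LEFT JOIN drops unmatched parents

Fix: Put 'c.salary > 83623' in the JOIN's ON clause instead of WHERE

Corrected query:
SELECT p.name, c.salary FROM departments p LEFT JOIN staff c ON c.dept_id = p.id AND c.salary > 83623

Result:
name        | salary
------------+-------
Engineering | NULL  
Finance     | 135512
Finance     | 161333
Marketing   | 89685 
Marketing   | 164583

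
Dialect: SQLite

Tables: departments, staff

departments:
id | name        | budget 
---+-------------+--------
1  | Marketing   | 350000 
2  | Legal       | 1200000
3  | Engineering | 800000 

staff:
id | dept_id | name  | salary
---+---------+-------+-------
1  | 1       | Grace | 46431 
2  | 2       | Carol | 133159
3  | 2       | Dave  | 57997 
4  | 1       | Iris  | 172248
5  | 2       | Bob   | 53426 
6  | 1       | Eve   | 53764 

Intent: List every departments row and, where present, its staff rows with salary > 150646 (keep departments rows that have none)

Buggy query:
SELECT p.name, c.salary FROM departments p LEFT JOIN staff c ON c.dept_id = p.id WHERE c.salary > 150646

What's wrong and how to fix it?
Bug: A WHERE condition on the right-hand table after LEFT JOIN drops unmatched parents

Fix: Move the right-table condition into the ON clause so unmatched parents are kept

Corrected query:
SELECT p.name, c.salary FROM departments p LEFT JOIN staff c ON c.dept_id = p.id AND c.salary > 150646

Result:
name        | salary
------------+-------
Marketing   | 172248
Legal       | NULL  
Engineering | NULL  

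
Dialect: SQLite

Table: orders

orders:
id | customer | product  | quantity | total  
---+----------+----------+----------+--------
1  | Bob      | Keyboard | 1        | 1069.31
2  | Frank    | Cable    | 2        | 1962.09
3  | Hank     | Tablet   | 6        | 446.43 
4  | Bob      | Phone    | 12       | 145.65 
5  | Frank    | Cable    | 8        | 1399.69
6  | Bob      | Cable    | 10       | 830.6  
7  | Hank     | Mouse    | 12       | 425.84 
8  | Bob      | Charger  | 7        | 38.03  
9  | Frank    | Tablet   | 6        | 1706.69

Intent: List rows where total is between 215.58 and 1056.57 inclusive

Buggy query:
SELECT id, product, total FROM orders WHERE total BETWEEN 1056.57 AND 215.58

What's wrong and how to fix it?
Bug: The bounds are reversed; BETWEEN a AND b requires a <= b to match anything

Fix: Write BETWEEN 215.58 AND 1056.57

Corrected query:
SELECT id, product, total FROM orders WHERE total BETWEEN 215.58 AND 1056.57

Result:
id | product | total 
---+---------+-------
3  | Tablet  | 446.43
6  | Cable   | 830.6 
7  | Mouse   | 425.84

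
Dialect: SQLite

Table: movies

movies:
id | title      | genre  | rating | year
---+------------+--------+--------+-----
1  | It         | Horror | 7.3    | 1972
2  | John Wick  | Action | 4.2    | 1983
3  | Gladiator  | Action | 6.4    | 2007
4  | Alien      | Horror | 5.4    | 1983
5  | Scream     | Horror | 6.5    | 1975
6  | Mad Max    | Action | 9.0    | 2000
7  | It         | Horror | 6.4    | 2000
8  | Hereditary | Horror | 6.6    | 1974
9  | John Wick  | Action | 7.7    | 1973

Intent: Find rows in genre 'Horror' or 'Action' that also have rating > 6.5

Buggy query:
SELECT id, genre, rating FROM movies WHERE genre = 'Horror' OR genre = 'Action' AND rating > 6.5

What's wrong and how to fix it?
Bug: Without parentheses, AND is evaluated before OR, so the rating filter only applies to the 'Action' branch

Fix: Group the OR with parentheses (or use IN), then AND the threshold

Corrected query:
SELECT id, genre, rating FROM movies WHERE (genre = 'Horror' OR genre = 'Action') AND rating > 6.5

Result:
id | genre  | rating
---+--------+-------
1  | Horror | 7.3   
6  | Action | 9     
8  | Horror | 6.6   
9  | Action | 7.7   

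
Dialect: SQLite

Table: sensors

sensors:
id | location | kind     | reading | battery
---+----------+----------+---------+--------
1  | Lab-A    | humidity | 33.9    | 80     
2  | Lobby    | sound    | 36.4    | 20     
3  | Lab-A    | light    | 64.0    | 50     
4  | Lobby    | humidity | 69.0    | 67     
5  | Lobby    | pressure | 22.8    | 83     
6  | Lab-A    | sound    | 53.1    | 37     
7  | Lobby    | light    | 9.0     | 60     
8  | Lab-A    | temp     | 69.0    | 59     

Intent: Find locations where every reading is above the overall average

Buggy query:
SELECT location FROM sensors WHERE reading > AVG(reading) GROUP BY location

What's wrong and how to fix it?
Bug: AVG() is an aggregate; it can't sit directly in WHERE

Fix: Use a subquery for AVG and a HAVING MIN(...) filter so the condition holds for every row in the group

Corrected query:
SELECT location FROM sensors GROUP BY location HAVING MIN(reading) > (SELECT AVG(reading) FROM sensors)

Result:
(no rows)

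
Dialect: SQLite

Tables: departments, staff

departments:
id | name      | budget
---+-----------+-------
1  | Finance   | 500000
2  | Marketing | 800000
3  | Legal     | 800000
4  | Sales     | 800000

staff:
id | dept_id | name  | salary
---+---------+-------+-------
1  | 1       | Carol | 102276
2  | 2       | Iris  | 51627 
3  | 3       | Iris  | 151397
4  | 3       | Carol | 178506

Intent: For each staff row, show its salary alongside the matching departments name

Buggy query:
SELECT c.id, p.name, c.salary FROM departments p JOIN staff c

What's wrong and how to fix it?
Bug: Missing join condition: each staff row is matched to all departments rows instead of just its own

Fix: Specify the join condition linking the foreign key to the parent id

Corrected query:
SELECT c.id, p.name, c.salary FROM departments p JOIN staff c ON c.dept_id = p.id

Result:
id | name      | salary
---+-----------+-------
1  | Finance   | 102276
2  | Marketing | 51627 
3  | Legal     | 151397
4  | Legal     | 178506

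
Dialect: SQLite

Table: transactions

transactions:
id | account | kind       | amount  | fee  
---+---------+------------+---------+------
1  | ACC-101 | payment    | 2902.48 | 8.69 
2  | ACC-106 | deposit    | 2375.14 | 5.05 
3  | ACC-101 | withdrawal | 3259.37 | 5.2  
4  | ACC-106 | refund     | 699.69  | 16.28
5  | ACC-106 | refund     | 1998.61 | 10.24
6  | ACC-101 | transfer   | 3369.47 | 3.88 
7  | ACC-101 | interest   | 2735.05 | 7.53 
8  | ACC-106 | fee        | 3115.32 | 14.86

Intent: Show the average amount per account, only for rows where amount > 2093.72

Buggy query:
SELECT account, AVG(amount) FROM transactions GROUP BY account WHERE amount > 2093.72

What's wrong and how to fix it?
Bug: WHERE cannot follow GROUP BY

Fix: Move the WHERE clause before GROUP BY

Corrected query:
SELECT account, AVG(amount) FROM transactions WHERE amount > 2093.72 GROUP BY account

Result:
account | AVG(amount)
--------+------------
ACC-101 | 3066.5925  
ACC-106 | 2745.23    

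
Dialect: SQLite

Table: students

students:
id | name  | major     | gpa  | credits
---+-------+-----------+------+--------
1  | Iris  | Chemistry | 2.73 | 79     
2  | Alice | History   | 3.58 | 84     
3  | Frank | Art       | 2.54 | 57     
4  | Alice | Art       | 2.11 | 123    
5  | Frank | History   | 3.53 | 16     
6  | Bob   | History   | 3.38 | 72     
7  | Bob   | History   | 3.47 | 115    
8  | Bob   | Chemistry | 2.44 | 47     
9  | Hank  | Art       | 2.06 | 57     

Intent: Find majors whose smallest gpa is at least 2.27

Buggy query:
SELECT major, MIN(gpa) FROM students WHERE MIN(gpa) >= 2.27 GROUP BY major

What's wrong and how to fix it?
Bug: MIN() in WHERE is a misuse of aggregate

Fix: Use HAVING for the per-group MIN condition

Corrected query:
SELECT major, MIN(gpa) FROM students GROUP BY major HAVING MIN(gpa) >= 2.27

Result:
major     | MIN(gpa)
----------+---------
Chemistry | 2.44    
History   | 3.38    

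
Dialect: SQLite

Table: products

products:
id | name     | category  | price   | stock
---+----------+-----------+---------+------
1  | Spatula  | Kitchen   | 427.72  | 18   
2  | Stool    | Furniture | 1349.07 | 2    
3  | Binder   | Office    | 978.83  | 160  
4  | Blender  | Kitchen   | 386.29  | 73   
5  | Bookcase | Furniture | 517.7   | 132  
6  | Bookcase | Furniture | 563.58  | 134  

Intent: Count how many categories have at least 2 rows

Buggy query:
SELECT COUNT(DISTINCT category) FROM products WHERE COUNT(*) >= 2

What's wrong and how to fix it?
Bug: WHERE filters individual rows, not groups, so a group-level COUNT is invalid there

Fix: Use a subquery that GROUPs and filters with HAVING, then count its rows

Corrected query:
SELECT COUNT(*) FROM (SELECT category FROM products GROUP BY category HAVING COUNT(*) >= 2)

Result:
COUNT(*)
--------
2       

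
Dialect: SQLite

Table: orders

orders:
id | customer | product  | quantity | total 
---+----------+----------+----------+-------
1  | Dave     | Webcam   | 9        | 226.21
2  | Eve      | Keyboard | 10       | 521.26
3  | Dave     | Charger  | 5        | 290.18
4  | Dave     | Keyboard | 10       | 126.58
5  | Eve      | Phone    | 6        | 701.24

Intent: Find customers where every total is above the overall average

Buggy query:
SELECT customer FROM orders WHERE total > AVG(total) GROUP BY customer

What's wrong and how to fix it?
Bug: WHERE evaluates per row before aggregation, so AVG() is unavailable

Fix: Use a subquery for AVG and a HAVING MIN(...) filter so the condition holds for every row in the group

Corrected query:
SELECT customer FROM orders GROUP BY customer HAVING MIN(total) > (SELECT AVG(total) FROM orders)

Result:
customer
--------
Eve     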